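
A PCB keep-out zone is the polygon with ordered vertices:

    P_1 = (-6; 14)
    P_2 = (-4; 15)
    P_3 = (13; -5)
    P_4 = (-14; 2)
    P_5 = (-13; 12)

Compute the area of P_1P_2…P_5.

252.5

Cross-terms: -34, -175, -44, -142, -110  ⇒  Σ = -505
Area = |Σ|/2 = 252.5.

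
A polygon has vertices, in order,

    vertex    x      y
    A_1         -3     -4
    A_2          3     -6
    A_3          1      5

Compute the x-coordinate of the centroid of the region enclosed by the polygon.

Apply the surveyor's formula. First the cross-terms c_i = x_i·y_{i+1} − x_{i+1}·y_i:
  30, 21, 11  ⇒  2A = 62, A = 31.
Then Σ (x_i + x_{i+1})·c_i = 62, so x̄ = 62 / (6·31) = 1/3.

1/3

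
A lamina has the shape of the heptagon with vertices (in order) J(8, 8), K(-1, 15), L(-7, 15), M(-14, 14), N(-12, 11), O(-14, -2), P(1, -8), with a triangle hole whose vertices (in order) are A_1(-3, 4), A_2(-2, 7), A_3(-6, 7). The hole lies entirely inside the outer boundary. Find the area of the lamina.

348

Outer boundary:
Apply the shoelace (surveyor's) formula: 2A = Σ (x_i·y_{i+1} − x_{i+1}·y_i), indices taken mod 7.
Σ = (128) + (90) + (112) + (14) + (178) + (114) + (72) = 708
Area = |Σ|/2 = 354.
Hole:
Apply the surveyor's formula: 2A = Σ (x_i·y_{i+1} − x_{i+1}·y_i), indices taken mod 3.
A_1→A_2: (-3)(7) − (-2)(4) = -13
A_2→A_3: (-2)(7) − (-6)(7) = 28
A_3→A_1: (-6)(4) − (-3)(7) = -3
Σ = 12
Area = |Σ|/2 = 6.
Net area = 354 − 6 = 348.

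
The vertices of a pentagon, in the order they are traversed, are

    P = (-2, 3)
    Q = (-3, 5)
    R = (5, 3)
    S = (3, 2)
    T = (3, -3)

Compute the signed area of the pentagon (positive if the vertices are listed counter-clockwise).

-23

P→Q: (-2)(5) − (-3)(3) = -1
Q→R: (-3)(3) − (5)(5) = -34
R→S: (5)(2) − (3)(3) = 1
S→T: (3)(-3) − (3)(2) = -15
T→P: (3)(3) − (-2)(-3) = 3
Σ = -46
Signed area = Σ/2 = -23 (negative ⇒ clockwise traversal).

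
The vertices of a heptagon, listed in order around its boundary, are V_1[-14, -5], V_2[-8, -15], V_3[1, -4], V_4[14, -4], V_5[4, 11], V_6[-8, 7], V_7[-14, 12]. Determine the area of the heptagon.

397.5

Apply Gauss's area formula: 2A = Σ (x_i·y_{i+1} − x_{i+1}·y_i), indices taken mod 7.
Σ = (170) + (47) + (52) + (170) + (116) + (2) + (238) = 795
Area = |Σ|/2 = 397.5.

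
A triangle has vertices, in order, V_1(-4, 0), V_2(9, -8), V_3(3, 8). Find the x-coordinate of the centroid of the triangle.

Apply the surveyor's formula. First the cross-terms c_i = x_i·y_{i+1} − x_{i+1}·y_i:
  32, 96, 32  ⇒  2A = 160, A = 80.
Then Σ (x_i + x_{i+1})·c_i = 1280, so x̄ = 1280 / (6·80) = 8/3.

8/3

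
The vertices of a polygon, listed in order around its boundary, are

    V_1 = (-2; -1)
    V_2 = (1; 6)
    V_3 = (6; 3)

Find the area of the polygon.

22

Σ = (-11) + (-33) + (0) = -44
Area = |Σ|/2 = 22.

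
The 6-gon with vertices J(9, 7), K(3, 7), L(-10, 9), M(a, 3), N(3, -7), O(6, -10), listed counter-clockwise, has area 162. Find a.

The doubled signed area Σ (x_i y_{i+1} − x_{i+1} y_i) is linear in a.
With a=0 it equals 244; the coefficient of a is -16 (from the two edges through M).
So -16·a + 244 = 2·162 = 324 ⇒ a = -5.

-5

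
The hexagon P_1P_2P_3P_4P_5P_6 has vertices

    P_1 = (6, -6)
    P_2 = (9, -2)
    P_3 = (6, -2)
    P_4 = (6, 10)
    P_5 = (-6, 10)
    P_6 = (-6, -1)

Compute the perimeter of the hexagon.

56

|P_1P_2| = √((3)² + (4)²) = √25 = 5
|P_2P_3| = √((-3)² + (0)²) = √9 = 3
|P_3P_4| = √((0)² + (12)²) = √144 = 12
|P_4P_5| = √((-12)² + (0)²) = √144 = 12
|P_5P_6| = √((0)² + (-11)²) = √121 = 11
|P_6P_1| = √((12)² + (-5)²) = √169 = 13
Perimeter = 5 + 3 + 12 + 12 + 11 + 13 = 56.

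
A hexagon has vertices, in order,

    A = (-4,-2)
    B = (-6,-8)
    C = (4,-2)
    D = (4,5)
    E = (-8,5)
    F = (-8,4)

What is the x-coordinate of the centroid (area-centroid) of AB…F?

-17/12

Apply the shoelace (surveyor's) formula. First the cross-terms c_i = x_i·y_{i+1} − x_{i+1}·y_i:
  20, 44, 28, 60, 8, 32  ⇒  2A = 192, A = 96.
Then Σ (x_i + x_{i+1})·c_i = -816, so x̄ = -816 / (6·96) = -17/12.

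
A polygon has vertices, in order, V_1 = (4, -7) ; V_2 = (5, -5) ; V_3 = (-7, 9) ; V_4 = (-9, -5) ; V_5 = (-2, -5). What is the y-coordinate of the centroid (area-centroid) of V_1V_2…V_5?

Apply the surveyor's formula. First the cross-terms c_i = x_i·y_{i+1} − x_{i+1}·y_i:
  15, 10, 116, 35, 34  ⇒  2A = 210, A = 105.
Then Σ (y_i + y_{i+1})·c_i = -434, so ȳ = -434 / (6·105) = -31/45.

-31/45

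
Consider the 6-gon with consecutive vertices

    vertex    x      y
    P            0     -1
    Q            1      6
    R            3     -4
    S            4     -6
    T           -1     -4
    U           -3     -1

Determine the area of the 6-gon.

26.5

P→Q: (0)(6) − (1)(-1) = 1
Q→R: (1)(-4) − (3)(6) = -22
R→S: (3)(-6) − (4)(-4) = -2
S→T: (4)(-4) − (-1)(-6) = -22
T→U: (-1)(-1) − (-3)(-4) = -11
U→P: (-3)(-1) − (0)(-1) = 3
Σ = -53
Area = |Σ|/2 = 26.5.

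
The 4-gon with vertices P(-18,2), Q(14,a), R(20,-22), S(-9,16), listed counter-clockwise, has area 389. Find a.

-19

Write out the shoelace sum; only the two edges meeting at Q involve a:
2·Area = [((-18)·a − 14·2) + (14·(-22) − 20·a)] + 392
       = -38·a + 56 = 778
⇒ a = -19.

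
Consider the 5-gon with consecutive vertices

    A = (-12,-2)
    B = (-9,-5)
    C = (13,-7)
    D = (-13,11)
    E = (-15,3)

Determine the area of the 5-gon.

207

Apply the surveyor's formula: 2A = Σ (x_i·y_{i+1} − x_{i+1}·y_i), indices taken mod 5.
Cross-terms: 42, 128, 52, 126, 66  ⇒  Σ = 414
Area = |Σ|/2 = 207.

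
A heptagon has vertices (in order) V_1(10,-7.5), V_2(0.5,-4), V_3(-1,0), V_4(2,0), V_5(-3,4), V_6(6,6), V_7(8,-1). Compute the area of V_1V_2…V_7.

Apply Gauss's area formula: 2A = Σ (x_i·y_{i+1} − x_{i+1}·y_i), indices taken mod 7.
V_1→V_2: (10)(-4) − (0.5)(-7.5) = -36.25
V_2→V_3: (0.5)(0) − (-1)(-4) = -4
V_3→V_4: (-1)(0) − (2)(0) = 0
V_4→V_5: (2)(4) − (-3)(0) = 8
V_5→V_6: (-3)(6) − (6)(4) = -42
V_6→V_7: (6)(-1) − (8)(6) = -54
V_7→V_1: (8)(-7.5) − (10)(-1) = -50
Σ = -178.25
Area = |Σ|/2 = 89.125.

89.125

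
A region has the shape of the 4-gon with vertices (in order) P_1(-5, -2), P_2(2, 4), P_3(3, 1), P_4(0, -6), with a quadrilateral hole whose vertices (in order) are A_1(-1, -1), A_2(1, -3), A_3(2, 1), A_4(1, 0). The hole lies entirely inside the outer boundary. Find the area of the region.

Outer boundary:
Apply the shoelace (surveyor's) formula: 2A = Σ (x_i·y_{i+1} − x_{i+1}·y_i), indices taken mod 4.
Σ = (-16) + (-10) + (-18) + (-30) = -74
Area = |Σ|/2 = 37.
Hole:
Σ = (4) + (7) + (-1) + (-1) = 9
Area = |Σ|/2 = 4.5.
Net area = 37 − 4.5 = 32.5.

32.5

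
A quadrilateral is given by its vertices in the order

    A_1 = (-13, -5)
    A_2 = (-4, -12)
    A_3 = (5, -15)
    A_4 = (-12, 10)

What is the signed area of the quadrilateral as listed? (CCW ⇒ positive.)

158

Cross-terms: 136, 120, -130, 190  ⇒  Σ = 316
Signed area = Σ/2 = 158 (positive ⇒ counter-clockwise traversal).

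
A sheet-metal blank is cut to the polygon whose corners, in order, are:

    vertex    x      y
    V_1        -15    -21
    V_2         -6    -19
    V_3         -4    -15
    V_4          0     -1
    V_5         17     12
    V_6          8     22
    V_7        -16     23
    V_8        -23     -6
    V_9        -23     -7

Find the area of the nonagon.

1017

Apply Gauss's area formula: 2A = Σ (x_i·y_{i+1} − x_{i+1}·y_i), indices taken mod 9.
V_1→V_2: (-15)(-19) − (-6)(-21) = 159
V_2→V_3: (-6)(-15) − (-4)(-19) = 14
V_3→V_4: (-4)(-1) − (0)(-15) = 4
V_4→V_5: (0)(12) − (17)(-1) = 17
V_5→V_6: (17)(22) − (8)(12) = 278
V_6→V_7: (8)(23) − (-16)(22) = 536
V_7→V_8: (-16)(-6) − (-23)(23) = 625
V_8→V_9: (-23)(-7) − (-23)(-6) = 23
V_9→V_1: (-23)(-21) − (-15)(-7) = 378
Σ = 2034
Area = |Σ|/2 = 1017.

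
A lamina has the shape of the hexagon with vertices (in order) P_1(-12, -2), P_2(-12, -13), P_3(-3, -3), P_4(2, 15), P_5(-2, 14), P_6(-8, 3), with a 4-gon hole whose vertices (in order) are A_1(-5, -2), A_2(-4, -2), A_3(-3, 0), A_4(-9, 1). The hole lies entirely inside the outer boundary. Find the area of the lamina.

145

Outer boundary:
Σ = (132) + (-3) + (-39) + (58) + (106) + (52) = 306
Area = |Σ|/2 = 153.
Hole:
Apply the shoelace formula: 2A = Σ (x_i·y_{i+1} − x_{i+1}·y_i), indices taken mod 4.
Σ = (2) + (-6) + (-3) + (23) = 16
Area = |Σ|/2 = 8.
Net area = 153 − 8 = 145.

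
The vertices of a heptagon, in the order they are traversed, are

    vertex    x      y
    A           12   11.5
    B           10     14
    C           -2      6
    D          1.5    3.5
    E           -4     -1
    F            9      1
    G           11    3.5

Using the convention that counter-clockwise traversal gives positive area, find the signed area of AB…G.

123.75

Σ = (53) + (88) + (-16) + (12.5) + (5) + (20.5) + (84.5) = 247.5
Signed area = Σ/2 = 123.75 (positive ⇒ counter-clockwise traversal).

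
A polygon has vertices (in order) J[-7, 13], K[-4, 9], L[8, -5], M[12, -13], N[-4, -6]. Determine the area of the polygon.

Cross-terms: -11, -52, -44, -124, -94  ⇒  Σ = -325
Area = |Σ|/2 = 162.5.

162.5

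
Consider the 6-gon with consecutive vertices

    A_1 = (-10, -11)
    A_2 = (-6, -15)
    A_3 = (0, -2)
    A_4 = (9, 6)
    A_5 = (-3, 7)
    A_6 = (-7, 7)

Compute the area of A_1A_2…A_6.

185

Apply the surveyor's formula: 2A = Σ (x_i·y_{i+1} − x_{i+1}·y_i), indices taken mod 6.
Σ = (84) + (12) + (18) + (81) + (28) + (147) = 370
Area = |Σ|/2 = 185.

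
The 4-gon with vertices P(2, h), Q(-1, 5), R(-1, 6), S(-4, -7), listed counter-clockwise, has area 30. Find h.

The doubled signed area Σ (x_i y_{i+1} − x_{i+1} y_i) is linear in h.
With h=0 it equals 54; the coefficient of h is -3 (from the two edges through P).
So -3·h + 54 = 2·30 = 60 ⇒ h = -2.

-2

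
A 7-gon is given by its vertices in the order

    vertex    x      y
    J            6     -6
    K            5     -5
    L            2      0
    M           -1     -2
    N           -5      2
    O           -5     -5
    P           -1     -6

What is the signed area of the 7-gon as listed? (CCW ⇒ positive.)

Apply Gauss's area formula: 2A = Σ (x_i·y_{i+1} − x_{i+1}·y_i), indices taken mod 7.
Σ = (0) + (10) + (-4) + (-12) + (35) + (25) + (42) = 96
Signed area = Σ/2 = 48 (positive ⇒ counter-clockwise traversal).

48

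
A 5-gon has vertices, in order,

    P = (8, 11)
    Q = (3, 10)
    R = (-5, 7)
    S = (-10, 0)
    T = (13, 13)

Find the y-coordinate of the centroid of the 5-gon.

1930/291

Apply the surveyor's formula. First the cross-terms c_i = x_i·y_{i+1} − x_{i+1}·y_i:
  47, 71, 70, -130, 39  ⇒  2A = 97, A = 48.5.
Then Σ (y_i + y_{i+1})·c_i = 1930, so ȳ = 1930 / (6·48.5) = 1930/291.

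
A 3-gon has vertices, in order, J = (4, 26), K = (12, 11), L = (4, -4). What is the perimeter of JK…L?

64

|JK| = √((8)² + (-15)²) = √289 = 17
|KL| = √((-8)² + (-15)²) = √289 = 17
|LJ| = √((0)² + (30)²) = √900 = 30
Perimeter = 17 + 17 + 30 = 64.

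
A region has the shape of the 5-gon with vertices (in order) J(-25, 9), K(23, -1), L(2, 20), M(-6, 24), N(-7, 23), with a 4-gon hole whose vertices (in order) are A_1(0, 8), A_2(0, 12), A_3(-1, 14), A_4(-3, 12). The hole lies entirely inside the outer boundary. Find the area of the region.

Outer boundary:
Σ = (-182) + (462) + (168) + (30) + (512) = 990
Area = |Σ|/2 = 495.
Hole:
Apply the surveyor's formula: 2A = Σ (x_i·y_{i+1} − x_{i+1}·y_i), indices taken mod 4.
Σ = (0) + (12) + (30) + (-24) = 18
Area = |Σ|/2 = 9.
Net area = 495 − 9 = 486.

486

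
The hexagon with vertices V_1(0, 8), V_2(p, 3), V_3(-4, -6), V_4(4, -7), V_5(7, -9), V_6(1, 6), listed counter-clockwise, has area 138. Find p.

-10

Write out the shoelace sum; only the two edges meeting at V_2 involve p:
2·Area = [(0·3 − p·8) + (p·(-6) − (-4)·3)] + 124
       = -14·p + 136 = 276
⇒ p = -10.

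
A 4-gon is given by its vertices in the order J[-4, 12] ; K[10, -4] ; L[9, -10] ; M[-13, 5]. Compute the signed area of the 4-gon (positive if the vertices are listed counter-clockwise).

-194.5

Apply the surveyor's formula: 2A = Σ (x_i·y_{i+1} − x_{i+1}·y_i), indices taken mod 4.
Σ = (-104) + (-64) + (-85) + (-136) = -389
Signed area = Σ/2 = -194.5 (negative ⇒ clockwise traversal).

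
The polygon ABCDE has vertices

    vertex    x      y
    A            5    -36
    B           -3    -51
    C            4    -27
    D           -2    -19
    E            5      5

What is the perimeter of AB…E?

118

|AB| = √((-8)² + (-15)²) = √289 = 17
|BC| = √((7)² + (24)²) = √625 = 25
|CD| = √((-6)² + (8)²) = √100 = 10
|DE| = √((7)² + (24)²) = √625 = 25
|EA| = √((0)² + (-41)²) = √1681 = 41
Perimeter = 17 + 25 + 10 + 25 + 41 = 118.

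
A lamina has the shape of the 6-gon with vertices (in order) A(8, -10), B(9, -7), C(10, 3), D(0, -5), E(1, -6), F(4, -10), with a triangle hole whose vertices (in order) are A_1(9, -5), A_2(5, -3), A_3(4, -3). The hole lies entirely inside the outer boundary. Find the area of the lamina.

69

Outer boundary:
Cross-terms: 34, 97, -50, 5, 14, 40  ⇒  Σ = 140
Area = |Σ|/2 = 70.
Hole:
Apply the surveyor's formula: 2A = Σ (x_i·y_{i+1} − x_{i+1}·y_i), indices taken mod 3.
Cross-terms: -2, -3, 7  ⇒  Σ = 2
Area = |Σ|/2 = 1.
Net area = 70 − 1 = 69.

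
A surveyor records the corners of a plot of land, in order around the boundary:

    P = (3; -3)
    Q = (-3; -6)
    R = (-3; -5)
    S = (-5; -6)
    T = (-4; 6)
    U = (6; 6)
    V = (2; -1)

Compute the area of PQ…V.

Apply the shoelace formula: 2A = Σ (x_i·y_{i+1} − x_{i+1}·y_i), indices taken mod 7.
Σ = (-27) + (-3) + (-7) + (-54) + (-60) + (-18) + (-3) = -172
Area = |Σ|/2 = 86.

86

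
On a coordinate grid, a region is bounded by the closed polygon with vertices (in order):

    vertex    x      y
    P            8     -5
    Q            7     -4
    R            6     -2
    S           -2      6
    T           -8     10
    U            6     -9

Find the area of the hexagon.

63.5

Apply the surveyor's formula: 2A = Σ (x_i·y_{i+1} − x_{i+1}·y_i), indices taken mod 6.
P→Q: (8)(-4) − (7)(-5) = 3
Q→R: (7)(-2) − (6)(-4) = 10
R→S: (6)(6) − (-2)(-2) = 32
S→T: (-2)(10) − (-8)(6) = 28
T→U: (-8)(-9) − (6)(10) = 12
U→P: (6)(-5) − (8)(-9) = 42
Σ = 127
Area = |Σ|/2 = 63.5.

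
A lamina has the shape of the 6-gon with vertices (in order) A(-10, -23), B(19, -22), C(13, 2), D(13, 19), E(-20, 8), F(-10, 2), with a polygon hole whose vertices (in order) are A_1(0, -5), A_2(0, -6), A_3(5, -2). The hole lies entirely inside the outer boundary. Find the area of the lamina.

Outer boundary:
Apply the shoelace (surveyor's) formula: 2A = Σ (x_i·y_{i+1} − x_{i+1}·y_i), indices taken mod 6.
Σ = (657) + (324) + (221) + (484) + (40) + (250) = 1976
Area = |Σ|/2 = 988.
Hole:
Cross-terms: 0, 30, -25  ⇒  Σ = 5
Area = |Σ|/2 = 2.5.
Net area = 988 − 2.5 = 985.5.

985.5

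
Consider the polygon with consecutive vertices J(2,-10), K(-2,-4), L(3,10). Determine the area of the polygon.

43

Apply the surveyor's formula: 2A = Σ (x_i·y_{i+1} − x_{i+1}·y_i), indices taken mod 3.
Σ = (-28) + (-8) + (-50) = -86
Area = |Σ|/2 = 43.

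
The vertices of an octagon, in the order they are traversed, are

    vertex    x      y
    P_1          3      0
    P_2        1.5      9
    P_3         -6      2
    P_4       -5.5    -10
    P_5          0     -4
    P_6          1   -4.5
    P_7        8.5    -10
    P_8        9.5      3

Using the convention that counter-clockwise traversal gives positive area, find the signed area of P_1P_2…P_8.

160.375

Apply the shoelace formula: 2A = Σ (x_i·y_{i+1} − x_{i+1}·y_i), indices taken mod 8.
Σ = (27) + (57) + (71) + (22) + (4) + (28.25) + (120.5) + (-9) = 320.75
Signed area = Σ/2 = 160.375 (positive ⇒ counter-clockwise traversal).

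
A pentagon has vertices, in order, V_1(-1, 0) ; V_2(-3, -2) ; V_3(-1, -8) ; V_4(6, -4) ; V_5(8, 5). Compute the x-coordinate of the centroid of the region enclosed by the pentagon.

97/39

Apply the shoelace (surveyor's) formula. First the cross-terms c_i = x_i·y_{i+1} − x_{i+1}·y_i:
  2, 22, 52, 62, 5  ⇒  2A = 143, A = 71.5.
Then Σ (x_i + x_{i+1})·c_i = 1067, so x̄ = 1067 / (6·71.5) = 97/39.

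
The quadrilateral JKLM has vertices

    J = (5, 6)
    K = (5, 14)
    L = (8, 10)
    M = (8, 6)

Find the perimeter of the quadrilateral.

20

|JK| = √((0)² + (8)²) = √64 = 8
|KL| = √((3)² + (-4)²) = √25 = 5
|LM| = √((0)² + (-4)²) = √16 = 4
|MJ| = √((-3)² + (0)²) = √9 = 3
Perimeter = 8 + 5 + 4 + 3 = 20.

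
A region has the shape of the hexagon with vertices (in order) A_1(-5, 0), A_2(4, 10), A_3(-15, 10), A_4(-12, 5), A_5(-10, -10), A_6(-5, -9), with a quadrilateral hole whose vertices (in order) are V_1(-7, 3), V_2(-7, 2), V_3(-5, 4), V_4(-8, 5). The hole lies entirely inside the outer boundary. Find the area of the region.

Outer boundary:
Apply the shoelace formula: 2A = Σ (x_i·y_{i+1} − x_{i+1}·y_i), indices taken mod 6.
Cross-terms: -50, 190, 45, 170, 40, -45  ⇒  Σ = 350
Area = |Σ|/2 = 175.
Hole:
Apply the surveyor's formula: 2A = Σ (x_i·y_{i+1} − x_{i+1}·y_i), indices taken mod 4.
Σ = (7) + (-18) + (7) + (11) = 7
Area = |Σ|/2 = 3.5.
Net area = 175 − 3.5 = 171.5.

171.5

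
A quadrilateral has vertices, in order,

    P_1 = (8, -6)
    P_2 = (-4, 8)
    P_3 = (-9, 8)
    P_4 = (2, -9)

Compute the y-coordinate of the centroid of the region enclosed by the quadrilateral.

-49/123

Apply the shoelace (surveyor's) formula. First the cross-terms c_i = x_i·y_{i+1} − x_{i+1}·y_i:
  40, 40, 65, 60  ⇒  2A = 205, A = 102.5.
Then Σ (y_i + y_{i+1})·c_i = -245, so ȳ = -245 / (6·102.5) = -49/123.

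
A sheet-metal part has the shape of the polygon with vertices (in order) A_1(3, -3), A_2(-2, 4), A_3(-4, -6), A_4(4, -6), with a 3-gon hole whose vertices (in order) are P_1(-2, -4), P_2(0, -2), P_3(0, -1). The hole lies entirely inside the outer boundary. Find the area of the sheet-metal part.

43

Outer boundary:
Apply Gauss's area formula: 2A = Σ (x_i·y_{i+1} − x_{i+1}·y_i), indices taken mod 4.
A_1→A_2: (3)(4) − (-2)(-3) = 6
A_2→A_3: (-2)(-6) − (-4)(4) = 28
A_3→A_4: (-4)(-6) − (4)(-6) = 48
A_4→A_1: (4)(-3) − (3)(-6) = 6
Σ = 88
Area = |Σ|/2 = 44.
Hole:
Apply the shoelace formula: 2A = Σ (x_i·y_{i+1} − x_{i+1}·y_i), indices taken mod 3.
P_1→P_2: (-2)(-2) − (0)(-4) = 4
P_2→P_3: (0)(-1) − (0)(-2) = 0
P_3→P_1: (0)(-4) − (-2)(-1) = -2
Σ = 2
Area = |Σ|/2 = 1.
Net area = 44 − 1 = 43.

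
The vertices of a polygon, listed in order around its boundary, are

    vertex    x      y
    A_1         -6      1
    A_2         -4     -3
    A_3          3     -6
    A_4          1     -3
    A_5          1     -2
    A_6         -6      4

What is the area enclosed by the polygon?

31.5

Apply the shoelace formula: 2A = Σ (x_i·y_{i+1} − x_{i+1}·y_i), indices taken mod 6.
A_1→A_2: (-6)(-3) − (-4)(1) = 22
A_2→A_3: (-4)(-6) − (3)(-3) = 33
A_3→A_4: (3)(-3) − (1)(-6) = -3
A_4→A_5: (1)(-2) − (1)(-3) = 1
A_5→A_6: (1)(4) − (-6)(-2) = -8
A_6→A_1: (-6)(1) − (-6)(4) = 18
Σ = 63
Area = |Σ|/2 = 31.5.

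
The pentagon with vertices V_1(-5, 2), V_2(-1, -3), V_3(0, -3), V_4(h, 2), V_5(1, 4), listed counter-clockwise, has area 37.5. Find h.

5

The doubled signed area Σ (x_i y_{i+1} − x_{i+1} y_i) is linear in h.
With h=0 it equals 40; the coefficient of h is 7 (from the two edges through V_4).
So 7·h + 40 = 2·37.5 = 75 ⇒ h = 5.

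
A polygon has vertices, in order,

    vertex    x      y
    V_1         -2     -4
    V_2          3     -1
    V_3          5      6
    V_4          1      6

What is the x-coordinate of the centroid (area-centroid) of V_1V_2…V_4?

334/207

Apply the shoelace (surveyor's) formula. First the cross-terms c_i = x_i·y_{i+1} − x_{i+1}·y_i:
  14, 23, 24, 8  ⇒  2A = 69, A = 34.5.
Then Σ (x_i + x_{i+1})·c_i = 334, so x̄ = 334 / (6·34.5) = 334/207.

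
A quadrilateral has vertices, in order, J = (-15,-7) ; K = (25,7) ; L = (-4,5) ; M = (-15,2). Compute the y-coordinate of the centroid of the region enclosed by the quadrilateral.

326/255

Apply the shoelace formula. First the cross-terms c_i = x_i·y_{i+1} − x_{i+1}·y_i:
  70, 153, 67, 135  ⇒  2A = 425, A = 212.5.
Then Σ (y_i + y_{i+1})·c_i = 1630, so ȳ = 1630 / (6·212.5) = 326/255.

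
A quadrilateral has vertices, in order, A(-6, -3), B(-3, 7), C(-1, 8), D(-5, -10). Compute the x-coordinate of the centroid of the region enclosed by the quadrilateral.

Apply the surveyor's formula. First the cross-terms c_i = x_i·y_{i+1} − x_{i+1}·y_i:
  -51, -17, 50, -45  ⇒  2A = -63, A = -31.5.
Then Σ (x_i + x_{i+1})·c_i = 722, so x̄ = 722 / (6·(-31.5)) = -722/189.

-722/189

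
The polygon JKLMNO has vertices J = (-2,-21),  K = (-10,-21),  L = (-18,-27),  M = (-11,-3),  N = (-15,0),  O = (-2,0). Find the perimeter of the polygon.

82

|JK| = √((-8)² + (0)²) = √64 = 8
|KL| = √((-8)² + (-6)²) = √100 = 10
|LM| = √((7)² + (24)²) = √625 = 25
|MN| = √((-4)² + (3)²) = √25 = 5
|NO| = √((13)² + (0)²) = √169 = 13
|OJ| = √((0)² + (-21)²) = √441 = 21
Perimeter = 8 + 10 + 25 + 5 + 13 + 21 = 82.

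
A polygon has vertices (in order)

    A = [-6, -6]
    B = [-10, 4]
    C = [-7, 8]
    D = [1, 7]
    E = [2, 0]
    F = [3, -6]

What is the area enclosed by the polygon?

136.5

Apply the surveyor's formula: 2A = Σ (x_i·y_{i+1} − x_{i+1}·y_i), indices taken mod 6.
Cross-terms: -84, -52, -57, -14, -12, -54  ⇒  Σ = -273
Area = |Σ|/2 = 136.5.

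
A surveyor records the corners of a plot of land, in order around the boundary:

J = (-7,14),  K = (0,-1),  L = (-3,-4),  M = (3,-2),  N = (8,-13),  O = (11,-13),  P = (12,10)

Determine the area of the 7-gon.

271

Σ = (7) + (-3) + (18) + (-23) + (39) + (266) + (238) = 542
Area = |Σ|/2 = 271.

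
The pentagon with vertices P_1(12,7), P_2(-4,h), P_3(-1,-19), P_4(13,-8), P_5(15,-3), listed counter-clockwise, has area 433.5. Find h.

22

Write out the shoelace sum; only the two edges meeting at P_2 involve h:
2·Area = [(12·h − (-4)·7) + ((-4)·(-19) − (-1)·h)] + 477
       = 13·h + 581 = 867
⇒ h = 22.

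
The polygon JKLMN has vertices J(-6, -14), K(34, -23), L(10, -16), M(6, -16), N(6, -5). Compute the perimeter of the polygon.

|JK| = √((40)² + (-9)²) = √1681 = 41
|KL| = √((-24)² + (7)²) = √625 = 25
|LM| = √((-4)² + (0)²) = √16 = 4
|MN| = √((0)² + (11)²) = √121 = 11
|NJ| = √((-12)² + (-9)²) = √225 = 15
Perimeter = 41 + 25 + 4 + 11 + 15 = 96.

96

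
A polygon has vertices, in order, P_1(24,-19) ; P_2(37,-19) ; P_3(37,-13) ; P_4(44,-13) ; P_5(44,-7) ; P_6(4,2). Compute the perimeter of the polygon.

|P_1P_2| = √((13)² + (0)²) = √169 = 13
|P_2P_3| = √((0)² + (6)²) = √36 = 6
|P_3P_4| = √((7)² + (0)²) = √49 = 7
|P_4P_5| = √((0)² + (6)²) = √36 = 6
|P_5P_6| = √((-40)² + (9)²) = √1681 = 41
|P_6P_1| = √((20)² + (-21)²) = √841 = 29
Perimeter = 13 + 6 + 7 + 6 + 41 + 29 = 102.

102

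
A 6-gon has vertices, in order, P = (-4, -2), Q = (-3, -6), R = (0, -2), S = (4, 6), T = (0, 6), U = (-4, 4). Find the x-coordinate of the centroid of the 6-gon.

-38/39

Apply the shoelace formula. First the cross-terms c_i = x_i·y_{i+1} − x_{i+1}·y_i:
  18, 6, 8, 24, 24, 24  ⇒  2A = 104, A = 52.
Then Σ (x_i + x_{i+1})·c_i = -304, so x̄ = -304 / (6·52) = -38/39.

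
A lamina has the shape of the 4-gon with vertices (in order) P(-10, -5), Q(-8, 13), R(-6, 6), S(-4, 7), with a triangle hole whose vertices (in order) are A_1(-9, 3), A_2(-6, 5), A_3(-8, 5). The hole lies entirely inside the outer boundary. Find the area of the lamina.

32

Outer boundary:
Apply the shoelace formula: 2A = Σ (x_i·y_{i+1} − x_{i+1}·y_i), indices taken mod 4.
Cross-terms: -170, 30, -18, 90  ⇒  Σ = -68
Area = |Σ|/2 = 34.
Hole:
Cross-terms: -27, 10, 21  ⇒  Σ = 4
Area = |Σ|/2 = 2.
Net area = 34 − 2 = 32.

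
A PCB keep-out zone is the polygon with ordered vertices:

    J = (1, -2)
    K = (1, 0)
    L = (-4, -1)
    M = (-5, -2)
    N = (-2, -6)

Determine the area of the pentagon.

20

Apply the surveyor's formula: 2A = Σ (x_i·y_{i+1} − x_{i+1}·y_i), indices taken mod 5.
J→K: (1)(0) − (1)(-2) = 2
K→L: (1)(-1) − (-4)(0) = -1
L→M: (-4)(-2) − (-5)(-1) = 3
M→N: (-5)(-6) − (-2)(-2) = 26
N→J: (-2)(-2) − (1)(-6) = 10
Σ = 40
Area = |Σ|/2 = 20.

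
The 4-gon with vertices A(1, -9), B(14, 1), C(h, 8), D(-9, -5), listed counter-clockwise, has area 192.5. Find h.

Write out the shoelace sum; only the two edges meeting at C involve h:
2·Area = [(14·8 − h·1) + (h·(-5) − (-9)·8)] + 213
       = -6·h + 397 = 385
⇒ h = 2.

2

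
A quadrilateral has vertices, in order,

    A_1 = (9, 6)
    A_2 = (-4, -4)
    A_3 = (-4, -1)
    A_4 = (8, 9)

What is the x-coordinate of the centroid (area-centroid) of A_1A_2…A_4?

637/255

Apply the shoelace (surveyor's) formula. First the cross-terms c_i = x_i·y_{i+1} − x_{i+1}·y_i:
  -12, -12, -28, -33  ⇒  2A = -85, A = -42.5.
Then Σ (x_i + x_{i+1})·c_i = -637, so x̄ = -637 / (6·(-42.5)) = 637/255.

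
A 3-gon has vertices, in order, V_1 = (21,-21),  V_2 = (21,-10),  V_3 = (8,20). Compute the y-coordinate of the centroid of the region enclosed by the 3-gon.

-11/3

Apply Gauss's area formula. First the cross-terms c_i = x_i·y_{i+1} − x_{i+1}·y_i:
  231, 500, -588  ⇒  2A = 143, A = 71.5.
Then Σ (y_i + y_{i+1})·c_i = -1573, so ȳ = -1573 / (6·71.5) = -11/3.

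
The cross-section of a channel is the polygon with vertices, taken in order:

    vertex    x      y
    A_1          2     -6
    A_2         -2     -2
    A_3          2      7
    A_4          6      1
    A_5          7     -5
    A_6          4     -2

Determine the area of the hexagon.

58.5

Cross-terms: -16, -10, -40, -37, 6, -20  ⇒  Σ = -117
Area = |Σ|/2 = 58.5.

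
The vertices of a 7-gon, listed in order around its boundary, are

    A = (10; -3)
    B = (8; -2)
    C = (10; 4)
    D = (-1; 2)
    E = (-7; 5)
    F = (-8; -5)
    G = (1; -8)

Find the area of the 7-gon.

Apply Gauss's area formula: 2A = Σ (x_i·y_{i+1} − x_{i+1}·y_i), indices taken mod 7.
A→B: (10)(-2) − (8)(-3) = 4
B→C: (8)(4) − (10)(-2) = 52
C→D: (10)(2) − (-1)(4) = 24
D→E: (-1)(5) − (-7)(2) = 9
E→F: (-7)(-5) − (-8)(5) = 75
F→G: (-8)(-8) − (1)(-5) = 69
G→A: (1)(-3) − (10)(-8) = 77
Σ = 310
Area = |Σ|/2 = 155.

155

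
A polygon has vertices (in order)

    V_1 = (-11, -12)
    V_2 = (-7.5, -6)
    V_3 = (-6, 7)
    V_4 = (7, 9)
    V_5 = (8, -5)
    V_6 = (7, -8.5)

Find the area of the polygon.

Cross-terms: -24, -88.5, -103, -107, -33, -177.5  ⇒  Σ = -533
Area = |Σ|/2 = 266.5.

266.5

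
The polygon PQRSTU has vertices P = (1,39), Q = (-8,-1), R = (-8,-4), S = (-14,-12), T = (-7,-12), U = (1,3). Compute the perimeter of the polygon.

114

|PQ| = √((-9)² + (-40)²) = √1681 = 41
|QR| = √((0)² + (-3)²) = √9 = 3
|RS| = √((-6)² + (-8)²) = √100 = 10
|ST| = √((7)² + (0)²) = √49 = 7
|TU| = √((8)² + (15)²) = √289 = 17
|UP| = √((0)² + (36)²) = √1296 = 36
Perimeter = 41 + 3 + 10 + 7 + 17 + 36 = 114.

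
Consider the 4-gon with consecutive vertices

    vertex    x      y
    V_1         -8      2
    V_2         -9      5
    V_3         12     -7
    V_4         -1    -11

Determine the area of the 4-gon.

124

Apply the shoelace (surveyor's) formula: 2A = Σ (x_i·y_{i+1} − x_{i+1}·y_i), indices taken mod 4.
Cross-terms: -22, 3, -139, -90  ⇒  Σ = -248
Area = |Σ|/2 = 124.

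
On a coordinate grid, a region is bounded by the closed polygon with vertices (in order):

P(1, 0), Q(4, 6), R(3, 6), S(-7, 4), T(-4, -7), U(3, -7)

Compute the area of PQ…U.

93.5

Apply the surveyor's formula: 2A = Σ (x_i·y_{i+1} − x_{i+1}·y_i), indices taken mod 6.
Σ = (6) + (6) + (54) + (65) + (49) + (7) = 187
Area = |Σ|/2 = 93.5.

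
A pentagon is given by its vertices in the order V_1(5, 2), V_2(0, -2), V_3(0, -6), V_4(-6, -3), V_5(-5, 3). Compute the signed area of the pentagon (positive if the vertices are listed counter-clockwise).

Cross-terms: -10, 0, -36, -33, -25  ⇒  Σ = -104
Signed area = Σ/2 = -52 (negative ⇒ clockwise traversal).

-52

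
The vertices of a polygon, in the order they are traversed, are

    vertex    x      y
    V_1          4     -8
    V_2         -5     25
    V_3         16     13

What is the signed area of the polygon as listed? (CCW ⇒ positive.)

-292.5

Apply the shoelace (surveyor's) formula: 2A = Σ (x_i·y_{i+1} − x_{i+1}·y_i), indices taken mod 3.
Σ = (60) + (-465) + (-180) = -585
Signed area = Σ/2 = -292.5 (negative ⇒ clockwise traversal).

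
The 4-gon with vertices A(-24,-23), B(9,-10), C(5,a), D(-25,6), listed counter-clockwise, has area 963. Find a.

20

Write out the shoelace sum; only the two edges meeting at C involve a:
2·Area = [(9·a − 5·(-10)) + (5·6 − (-25)·a)] + 1166
       = 34·a + 1246 = 1926
⇒ a = 20.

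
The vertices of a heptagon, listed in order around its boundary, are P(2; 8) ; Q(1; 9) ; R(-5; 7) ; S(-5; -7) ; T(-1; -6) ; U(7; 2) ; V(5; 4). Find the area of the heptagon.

122.5

Σ = (10) + (52) + (70) + (23) + (40) + (18) + (32) = 245
Area = |Σ|/2 = 122.5.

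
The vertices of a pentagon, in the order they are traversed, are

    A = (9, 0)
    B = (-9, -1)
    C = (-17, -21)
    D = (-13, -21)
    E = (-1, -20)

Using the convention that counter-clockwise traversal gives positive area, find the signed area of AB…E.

333

Σ = (-9) + (172) + (84) + (239) + (180) = 666
Signed area = Σ/2 = 333 (positive ⇒ counter-clockwise traversal).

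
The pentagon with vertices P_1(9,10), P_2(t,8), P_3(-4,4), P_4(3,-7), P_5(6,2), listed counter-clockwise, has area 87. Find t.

6

The doubled signed area Σ (x_i y_{i+1} − x_{i+1} y_i) is linear in t.
With t=0 it equals 210; the coefficient of t is -6 (from the two edges through P_2).
So -6·t + 210 = 2·87 = 174 ⇒ t = 6.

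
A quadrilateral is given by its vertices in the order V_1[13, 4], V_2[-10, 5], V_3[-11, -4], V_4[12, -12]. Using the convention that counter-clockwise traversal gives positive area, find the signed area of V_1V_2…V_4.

Σ = (105) + (95) + (180) + (204) = 584
Signed area = Σ/2 = 292 (positive ⇒ counter-clockwise traversal).

292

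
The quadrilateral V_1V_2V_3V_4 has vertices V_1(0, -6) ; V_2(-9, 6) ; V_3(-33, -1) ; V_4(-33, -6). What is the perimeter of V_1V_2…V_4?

|V_1V_2| = √((-9)² + (12)²) = √225 = 15
|V_2V_3| = √((-24)² + (-7)²) = √625 = 25
|V_3V_4| = √((0)² + (-5)²) = √25 = 5
|V_4V_1| = √((33)² + (0)²) = √1089 = 33
Perimeter = 15 + 25 + 5 + 33 = 78.

78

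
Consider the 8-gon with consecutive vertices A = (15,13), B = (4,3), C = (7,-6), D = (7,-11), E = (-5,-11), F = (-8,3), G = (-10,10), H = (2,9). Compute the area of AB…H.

295.5

Apply the shoelace (surveyor's) formula: 2A = Σ (x_i·y_{i+1} − x_{i+1}·y_i), indices taken mod 8.
Σ = (-7) + (-45) + (-35) + (-132) + (-103) + (-50) + (-110) + (-109) = -591
Area = |Σ|/2 = 295.5.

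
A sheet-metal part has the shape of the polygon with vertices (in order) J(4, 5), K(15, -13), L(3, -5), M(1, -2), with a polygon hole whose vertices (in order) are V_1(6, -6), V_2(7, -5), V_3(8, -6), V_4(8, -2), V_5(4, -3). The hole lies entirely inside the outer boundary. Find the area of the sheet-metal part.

65.5

Outer boundary:
Σ = (-127) + (-36) + (-1) + (13) = -151
Area = |Σ|/2 = 75.5.
Hole:
Apply the shoelace (surveyor's) formula: 2A = Σ (x_i·y_{i+1} − x_{i+1}·y_i), indices taken mod 5.
Σ = (12) + (-2) + (32) + (-16) + (-6) = 20
Area = |Σ|/2 = 10.
Net area = 75.5 − 10 = 65.5.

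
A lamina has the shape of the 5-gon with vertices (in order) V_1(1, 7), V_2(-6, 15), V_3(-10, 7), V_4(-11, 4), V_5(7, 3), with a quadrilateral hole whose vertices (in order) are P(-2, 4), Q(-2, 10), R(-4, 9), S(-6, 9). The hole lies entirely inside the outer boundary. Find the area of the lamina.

Outer boundary:
Apply Gauss's area formula: 2A = Σ (x_i·y_{i+1} − x_{i+1}·y_i), indices taken mod 5.
Σ = (57) + (108) + (37) + (-61) + (46) = 187
Area = |Σ|/2 = 93.5.
Hole:
P→Q: (-2)(10) − (-2)(4) = -12
Q→R: (-2)(9) − (-4)(10) = 22
R→S: (-4)(9) − (-6)(9) = 18
S→P: (-6)(4) − (-2)(9) = -6
Σ = 22
Area = |Σ|/2 = 11.
Net area = 93.5 − 11 = 82.5.

82.5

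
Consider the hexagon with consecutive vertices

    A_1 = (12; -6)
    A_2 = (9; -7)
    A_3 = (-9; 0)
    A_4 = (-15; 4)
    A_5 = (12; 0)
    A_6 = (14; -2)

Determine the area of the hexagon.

130.5

Σ = (-30) + (-63) + (-36) + (-48) + (-24) + (-60) = -261
Area = |Σ|/2 = 130.5.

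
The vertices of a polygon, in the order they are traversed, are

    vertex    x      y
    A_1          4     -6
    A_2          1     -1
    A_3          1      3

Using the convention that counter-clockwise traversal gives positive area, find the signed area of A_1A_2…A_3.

Σ = (2) + (4) + (-18) = -12
Signed area = Σ/2 = -6 (negative ⇒ clockwise traversal).

-6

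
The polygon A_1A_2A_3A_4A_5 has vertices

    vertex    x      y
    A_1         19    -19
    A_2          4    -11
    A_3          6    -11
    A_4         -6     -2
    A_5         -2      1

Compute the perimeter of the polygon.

|A_1A_2| = √((-15)² + (8)²) = √289 = 17
|A_2A_3| = √((2)² + (0)²) = √4 = 2
|A_3A_4| = √((-12)² + (9)²) = √225 = 15
|A_4A_5| = √((4)² + (3)²) = √25 = 5
|A_5A_1| = √((21)² + (-20)²) = √841 = 29
Perimeter = 17 + 2 + 15 + 5 + 29 = 68.

68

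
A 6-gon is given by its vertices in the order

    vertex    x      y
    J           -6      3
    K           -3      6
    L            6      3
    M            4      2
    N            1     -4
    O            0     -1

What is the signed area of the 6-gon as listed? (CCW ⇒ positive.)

-48.5

Apply Gauss's area formula: 2A = Σ (x_i·y_{i+1} − x_{i+1}·y_i), indices taken mod 6.
Cross-terms: -27, -45, 0, -18, -1, -6  ⇒  Σ = -97
Signed area = Σ/2 = -48.5 (negative ⇒ clockwise traversal).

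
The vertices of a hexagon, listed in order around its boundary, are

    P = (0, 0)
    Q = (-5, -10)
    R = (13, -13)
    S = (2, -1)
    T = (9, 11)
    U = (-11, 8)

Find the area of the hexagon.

216

Apply the surveyor's formula: 2A = Σ (x_i·y_{i+1} − x_{i+1}·y_i), indices taken mod 6.
P→Q: (0)(-10) − (-5)(0) = 0
Q→R: (-5)(-13) − (13)(-10) = 195
R→S: (13)(-1) − (2)(-13) = 13
S→T: (2)(11) − (9)(-1) = 31
T→U: (9)(8) − (-11)(11) = 193
U→P: (-11)(0) − (0)(8) = 0
Σ = 432
Area = |Σ|/2 = 216.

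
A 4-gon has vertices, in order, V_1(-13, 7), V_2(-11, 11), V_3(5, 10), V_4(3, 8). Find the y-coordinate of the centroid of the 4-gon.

433/48

Apply the surveyor's formula. First the cross-terms c_i = x_i·y_{i+1} − x_{i+1}·y_i:
  -66, -165, 10, 125  ⇒  2A = -96, A = -48.
Then Σ (y_i + y_{i+1})·c_i = -2598, so ȳ = -2598 / (6·(-48)) = 433/48.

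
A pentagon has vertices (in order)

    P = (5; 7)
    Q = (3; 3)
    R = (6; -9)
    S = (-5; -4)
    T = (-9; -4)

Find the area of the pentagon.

89.5

Apply the surveyor's formula: 2A = Σ (x_i·y_{i+1} − x_{i+1}·y_i), indices taken mod 5.
P→Q: (5)(3) − (3)(7) = -6
Q→R: (3)(-9) − (6)(3) = -45
R→S: (6)(-4) − (-5)(-9) = -69
S→T: (-5)(-4) − (-9)(-4) = -16
T→P: (-9)(7) − (5)(-4) = -43
Σ = -179
Area = |Σ|/2 = 89.5.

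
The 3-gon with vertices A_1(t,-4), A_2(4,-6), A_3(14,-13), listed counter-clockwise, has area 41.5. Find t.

13

Write out the shoelace sum; only the two edges meeting at A_1 involve t:
2·Area = [(14·(-4) − t·(-13)) + (t·(-6) − 4·(-4))] + 32
       = 7·t + -8 = 83
⇒ t = 13.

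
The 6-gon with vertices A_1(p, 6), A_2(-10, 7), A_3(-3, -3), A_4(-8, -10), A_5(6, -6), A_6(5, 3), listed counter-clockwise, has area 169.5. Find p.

Write out the shoelace sum; only the two edges meeting at A_1 involve p:
2·Area = [(5·6 − p·3) + (p·7 − (-10)·6)] + 213
       = 4·p + 303 = 339
⇒ p = 9.

9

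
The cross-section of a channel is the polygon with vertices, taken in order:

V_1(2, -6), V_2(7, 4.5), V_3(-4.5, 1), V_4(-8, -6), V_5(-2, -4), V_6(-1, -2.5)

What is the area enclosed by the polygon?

Apply Gauss's area formula: 2A = Σ (x_i·y_{i+1} − x_{i+1}·y_i), indices taken mod 6.
V_1→V_2: (2)(4.5) − (7)(-6) = 51
V_2→V_3: (7)(1) − (-4.5)(4.5) = 27.25
V_3→V_4: (-4.5)(-6) − (-8)(1) = 35
V_4→V_5: (-8)(-4) − (-2)(-6) = 20
V_5→V_6: (-2)(-2.5) − (-1)(-4) = 1
V_6→V_1: (-1)(-6) − (2)(-2.5) = 11
Σ = 145.25
Area = |Σ|/2 = 72.625.

72.625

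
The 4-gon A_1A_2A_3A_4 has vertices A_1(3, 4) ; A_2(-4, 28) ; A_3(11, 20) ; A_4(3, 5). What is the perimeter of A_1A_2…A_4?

60

|A_1A_2| = √((-7)² + (24)²) = √625 = 25
|A_2A_3| = √((15)² + (-8)²) = √289 = 17
|A_3A_4| = √((-8)² + (-15)²) = √289 = 17
|A_4A_1| = √((0)² + (-1)²) = √1 = 1
Perimeter = 25 + 17 + 17 + 1 = 60.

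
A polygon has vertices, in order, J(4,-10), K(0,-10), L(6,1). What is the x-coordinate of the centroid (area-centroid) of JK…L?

10/3

Apply the shoelace (surveyor's) formula. First the cross-terms c_i = x_i·y_{i+1} − x_{i+1}·y_i:
  -40, 60, -64  ⇒  2A = -44, A = -22.
Then Σ (x_i + x_{i+1})·c_i = -440, so x̄ = -440 / (6·(-22)) = 10/3.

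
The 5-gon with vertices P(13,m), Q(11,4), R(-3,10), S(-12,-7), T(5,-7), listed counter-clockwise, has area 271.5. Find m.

-3

The doubled signed area Σ (x_i y_{i+1} − x_{i+1} y_i) is linear in m.
With m=0 it equals 525; the coefficient of m is -6 (from the two edges through P).
So -6·m + 525 = 2·271.5 = 543 ⇒ m = -3.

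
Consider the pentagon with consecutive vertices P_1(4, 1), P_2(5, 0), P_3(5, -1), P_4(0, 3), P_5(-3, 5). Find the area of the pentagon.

4.5

Apply the shoelace (surveyor's) formula: 2A = Σ (x_i·y_{i+1} − x_{i+1}·y_i), indices taken mod 5.
P_1→P_2: (4)(0) − (5)(1) = -5
P_2→P_3: (5)(-1) − (5)(0) = -5
P_3→P_4: (5)(3) − (0)(-1) = 15
P_4→P_5: (0)(5) − (-3)(3) = 9
P_5→P_1: (-3)(1) − (4)(5) = -23
Σ = -9
Area = |Σ|/2 = 4.5.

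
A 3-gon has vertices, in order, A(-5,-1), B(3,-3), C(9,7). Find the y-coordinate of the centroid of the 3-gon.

1

Apply the shoelace formula. First the cross-terms c_i = x_i·y_{i+1} − x_{i+1}·y_i:
  18, 48, 26  ⇒  2A = 92, A = 46.
Then Σ (y_i + y_{i+1})·c_i = 276, so ȳ = 276 / (6·46) = 1.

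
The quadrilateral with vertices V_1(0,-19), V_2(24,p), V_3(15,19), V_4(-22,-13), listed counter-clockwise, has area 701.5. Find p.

10

Write out the shoelace sum; only the two edges meeting at V_2 involve p:
2·Area = [(0·p − 24·(-19)) + (24·19 − 15·p)] + 641
       = -15·p + 1553 = 1403
⇒ p = 10.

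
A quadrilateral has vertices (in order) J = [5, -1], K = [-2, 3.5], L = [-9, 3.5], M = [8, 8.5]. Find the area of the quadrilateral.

Σ = (15.5) + (24.5) + (-104.5) + (-50.5) = -115
Area = |Σ|/2 = 57.5.

57.5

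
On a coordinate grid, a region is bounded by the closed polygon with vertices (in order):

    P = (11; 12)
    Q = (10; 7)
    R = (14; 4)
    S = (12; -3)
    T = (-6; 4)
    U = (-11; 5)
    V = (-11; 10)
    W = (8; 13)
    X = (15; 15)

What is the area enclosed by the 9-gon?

Apply the surveyor's formula: 2A = Σ (x_i·y_{i+1} − x_{i+1}·y_i), indices taken mod 9.
Σ = (-43) + (-58) + (-90) + (30) + (14) + (-55) + (-223) + (-75) + (15) = -485
Area = |Σ|/2 = 242.5.

242.5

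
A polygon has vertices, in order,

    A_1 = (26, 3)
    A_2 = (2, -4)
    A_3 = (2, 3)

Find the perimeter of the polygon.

|A_1A_2| = √((-24)² + (-7)²) = √625 = 25
|A_2A_3| = √((0)² + (7)²) = √49 = 7
|A_3A_1| = √((24)² + (0)²) = √576 = 24
Perimeter = 25 + 7 + 24 = 56.

56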